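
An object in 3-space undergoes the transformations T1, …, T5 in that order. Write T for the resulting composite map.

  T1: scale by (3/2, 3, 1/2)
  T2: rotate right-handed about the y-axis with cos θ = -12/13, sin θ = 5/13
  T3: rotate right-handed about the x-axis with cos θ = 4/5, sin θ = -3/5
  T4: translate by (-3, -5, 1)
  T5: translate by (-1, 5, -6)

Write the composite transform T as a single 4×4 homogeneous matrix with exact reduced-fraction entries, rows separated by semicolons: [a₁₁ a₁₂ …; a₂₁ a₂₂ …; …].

T = [-18/13 0 5/26 -4; -9/26 12/5 -18/65 0; -6/13 -9/5 -24/65 -5; 0 0 0 1]

T1 = [3/2 0 0 0; 0 3 0 0; 0 0 1/2 0; 0 0 0 1]
T2·T1 = [-18/13 0 5/26 0; 0 3 0 0; -15/26 0 -6/13 0; 0 0 0 1]
T3·…·T1 = [-18/13 0 5/26 0; -9/26 12/5 -18/65 0; -6/13 -9/5 -24/65 0; 0 0 0 1]
T4·…·T1 = [-18/13 0 5/26 -3; -9/26 12/5 -18/65 -5; -6/13 -9/5 -24/65 1; 0 0 0 1]
T5·…·T1 = [-18/13 0 5/26 -4; -9/26 12/5 -18/65 0; -6/13 -9/5 -24/65 -5; 0 0 0 1]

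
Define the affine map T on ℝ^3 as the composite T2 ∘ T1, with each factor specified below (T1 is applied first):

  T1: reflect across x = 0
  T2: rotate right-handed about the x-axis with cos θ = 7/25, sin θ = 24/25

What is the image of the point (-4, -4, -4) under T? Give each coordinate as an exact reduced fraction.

T1 reflect across x = 0: (-4, -4, -4) → (4, -4, -4)
T2 rotate right-handed about the x-axis with cos θ = 7/25, sin θ = 24/25: (4, -4, -4) → (4, 68/25, -124/25)

T(p) = (4, 68/25, -124/25)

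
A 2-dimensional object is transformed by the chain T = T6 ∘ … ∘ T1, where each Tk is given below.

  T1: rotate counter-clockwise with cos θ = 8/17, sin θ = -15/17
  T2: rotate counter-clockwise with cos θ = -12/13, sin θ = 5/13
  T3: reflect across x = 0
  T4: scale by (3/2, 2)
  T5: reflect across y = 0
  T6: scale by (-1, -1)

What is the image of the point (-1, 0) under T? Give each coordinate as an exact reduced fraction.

T(p) = (63/442, -440/221)

T1 rotate counter-clockwise with cos θ = 8/17, sin θ = -15/17: (-1, 0) → (-8/17, 15/17)
T2 rotate counter-clockwise with cos θ = -12/13, sin θ = 5/13: (-8/17, 15/17) → (21/221, -220/221)
T3 reflect across x = 0: (21/221, -220/221) → (-21/221, -220/221)
T4 scale by (3/2, 2): (-21/221, -220/221) → (-63/442, -440/221)
T5 reflect across y = 0: (-63/442, -440/221) → (-63/442, 440/221)
T6 scale by (-1, -1): (-63/442, 440/221) → (63/442, -440/221)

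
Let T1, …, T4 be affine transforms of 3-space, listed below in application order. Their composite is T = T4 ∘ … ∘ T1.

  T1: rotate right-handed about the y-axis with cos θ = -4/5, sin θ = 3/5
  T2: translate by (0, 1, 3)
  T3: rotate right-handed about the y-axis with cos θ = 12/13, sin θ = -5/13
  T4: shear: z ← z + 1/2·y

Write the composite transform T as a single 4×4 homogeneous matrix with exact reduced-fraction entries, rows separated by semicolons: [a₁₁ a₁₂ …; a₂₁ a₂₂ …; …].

T1 = [-4/5 0 3/5 0; 0 1 0 0; -3/5 0 -4/5 0; 0 0 0 1]
T2·T1 = [-4/5 0 3/5 0; 0 1 0 1; -3/5 0 -4/5 3; 0 0 0 1]
T3·…·T1 = [-33/65 0 56/65 -15/13; 0 1 0 1; -56/65 0 -33/65 36/13; 0 0 0 1]
T4·…·T1 = [-33/65 0 56/65 -15/13; 0 1 0 1; -56/65 1/2 -33/65 85/26; 0 0 0 1]

T = [-33/65 0 56/65 -15/13; 0 1 0 1; -56/65 1/2 -33/65 85/26; 0 0 0 1]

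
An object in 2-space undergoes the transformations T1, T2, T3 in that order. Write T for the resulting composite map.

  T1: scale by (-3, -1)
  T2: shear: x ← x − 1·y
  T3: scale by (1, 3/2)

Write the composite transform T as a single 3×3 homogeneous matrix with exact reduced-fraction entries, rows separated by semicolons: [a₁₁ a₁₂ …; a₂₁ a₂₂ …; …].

T = [-3 1 0; 0 -3/2 0; 0 0 1]

T1 = [-3 0 0; 0 -1 0; 0 0 1]
T2·T1 = [-3 1 0; 0 -1 0; 0 0 1]
T3·…·T1 = [-3 1 0; 0 -3/2 0; 0 0 1]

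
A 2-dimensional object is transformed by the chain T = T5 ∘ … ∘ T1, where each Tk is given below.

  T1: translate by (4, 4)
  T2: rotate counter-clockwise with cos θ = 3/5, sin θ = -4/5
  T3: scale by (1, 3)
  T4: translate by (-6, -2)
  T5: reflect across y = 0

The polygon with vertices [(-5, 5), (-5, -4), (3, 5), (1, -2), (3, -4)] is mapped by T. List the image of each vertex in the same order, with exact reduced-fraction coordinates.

image vertices: (3/5, -83/5), (-33/5, -2/5), (27/5, 13/5), (-7/5, 52/5), (-9/5, 94/5)

T1 translate by (4, 4): (-5, 5) → (-1, 9); (-5, -4) → (-1, 0); (3, 5) → (7, 9); (1, -2) → (5, 2); (3, -4) → (7, 0)
T2 rotate counter-clockwise with cos θ = 3/5, sin θ = -4/5: (-1, 9) → (33/5, 31/5); (-1, 0) → (-3/5, 4/5); (7, 9) → (57/5, -1/5); (5, 2) → (23/5, -14/5); (7, 0) → (21/5, -28/5)
T3 scale by (1, 3): (33/5, 31/5) → (33/5, 93/5); (-3/5, 4/5) → (-3/5, 12/5); (57/5, -1/5) → (57/5, -3/5); (23/5, -14/5) → (23/5, -42/5); (21/5, -28/5) → (21/5, -84/5)
T4 translate by (-6, -2): (33/5, 93/5) → (3/5, 83/5); (-3/5, 12/5) → (-33/5, 2/5); (57/5, -3/5) → (27/5, -13/5); (23/5, -42/5) → (-7/5, -52/5); (21/5, -84/5) → (-9/5, -94/5)
T5 reflect across y = 0: (3/5, 83/5) → (3/5, -83/5); (-33/5, 2/5) → (-33/5, -2/5); (27/5, -13/5) → (27/5, 13/5); (-7/5, -52/5) → (-7/5, 52/5); (-9/5, -94/5) → (-9/5, 94/5)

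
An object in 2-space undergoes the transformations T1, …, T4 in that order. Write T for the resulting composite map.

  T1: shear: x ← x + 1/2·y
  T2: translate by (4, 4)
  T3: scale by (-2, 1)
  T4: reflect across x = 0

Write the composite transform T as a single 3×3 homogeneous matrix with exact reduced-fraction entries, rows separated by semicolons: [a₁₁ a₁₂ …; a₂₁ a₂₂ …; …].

T = [2 1 8; 0 1 4; 0 0 1]

T1 = [1 1/2 0; 0 1 0; 0 0 1]
T2·T1 = [1 1/2 4; 0 1 4; 0 0 1]
T3·…·T1 = [-2 -1 -8; 0 1 4; 0 0 1]
T4·…·T1 = [2 1 8; 0 1 4; 0 0 1]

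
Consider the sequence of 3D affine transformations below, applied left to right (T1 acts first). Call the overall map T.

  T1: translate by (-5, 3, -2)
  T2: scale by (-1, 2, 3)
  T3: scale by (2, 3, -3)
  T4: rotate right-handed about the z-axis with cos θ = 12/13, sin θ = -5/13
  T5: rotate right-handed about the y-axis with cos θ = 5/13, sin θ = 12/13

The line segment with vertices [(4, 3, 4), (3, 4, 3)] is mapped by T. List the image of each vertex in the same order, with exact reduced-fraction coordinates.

T1 translate by (-5, 3, -2): (4, 3, 4) → (-1, 6, 2); (3, 4, 3) → (-2, 7, 1)
T2 scale by (-1, 2, 3): (-1, 6, 2) → (1, 12, 6); (-2, 7, 1) → (2, 14, 3)
T3 scale by (2, 3, -3): (1, 12, 6) → (2, 36, -18); (2, 14, 3) → (4, 42, -9)
T4 rotate right-handed about the z-axis with cos θ = 12/13, sin θ = -5/13: (2, 36, -18) → (204/13, 422/13, -18); (4, 42, -9) → (258/13, 484/13, -9)
T5 rotate right-handed about the y-axis with cos θ = 5/13, sin θ = 12/13: (204/13, 422/13, -18) → (-1788/169, 422/13, -3618/169); (258/13, 484/13, -9) → (-114/169, 484/13, -3681/169)

image vertices: (-1788/169, 422/13, -3618/169), (-114/169, 484/13, -3681/169)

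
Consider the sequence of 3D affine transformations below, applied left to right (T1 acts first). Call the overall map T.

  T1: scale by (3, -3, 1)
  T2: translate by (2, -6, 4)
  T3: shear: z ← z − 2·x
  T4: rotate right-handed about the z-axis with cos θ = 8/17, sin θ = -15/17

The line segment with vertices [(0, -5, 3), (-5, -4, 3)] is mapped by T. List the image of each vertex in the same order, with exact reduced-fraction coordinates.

image vertices: (151/17, 42/17, 3), (-14/17, 243/17, 33)

T1 scale by (3, -3, 1): (0, -5, 3) → (0, 15, 3); (-5, -4, 3) → (-15, 12, 3)
T2 translate by (2, -6, 4): (0, 15, 3) → (2, 9, 7); (-15, 12, 3) → (-13, 6, 7)
T3 shear: z ← z − 2·x: (2, 9, 7) → (2, 9, 3); (-13, 6, 7) → (-13, 6, 33)
T4 rotate right-handed about the z-axis with cos θ = 8/17, sin θ = -15/17: (2, 9, 3) → (151/17, 42/17, 3); (-13, 6, 33) → (-14/17, 243/17, 33)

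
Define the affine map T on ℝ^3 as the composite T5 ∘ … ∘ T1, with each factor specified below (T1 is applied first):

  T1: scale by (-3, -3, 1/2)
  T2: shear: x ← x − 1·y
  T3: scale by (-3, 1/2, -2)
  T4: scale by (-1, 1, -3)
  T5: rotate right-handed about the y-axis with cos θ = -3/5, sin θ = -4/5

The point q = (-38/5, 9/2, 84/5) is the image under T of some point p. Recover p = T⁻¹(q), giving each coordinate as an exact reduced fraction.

p = (-5, -3, -4/3)

T1 = [-3 0 0 0; 0 -3 0 0; 0 0 1/2 0; 0 0 0 1]
T2·T1 = [-3 3 0 0; 0 -3 0 0; 0 0 1/2 0; 0 0 0 1]
T3·…·T1 = [9 -9 0 0; 0 -3/2 0 0; 0 0 -1 0; 0 0 0 1]
T4·…·T1 = [-9 9 0 0; 0 -3/2 0 0; 0 0 3 0; 0 0 0 1]
T5·…·T1 = [27/5 -27/5 -12/5 0; 0 -3/2 0 0; -36/5 36/5 -9/5 0; 0 0 0 1]
det M = 81/2; M⁻¹ = [1/15 -2/3 -4/45 0; 0 -2/3 0 0; -4/15 0 -1/5 0; 0 0 0 1]
M⁻¹ · (-38/5, 9/2, 84/5)ᵀ = (-5, -3, -4/3)ᵀ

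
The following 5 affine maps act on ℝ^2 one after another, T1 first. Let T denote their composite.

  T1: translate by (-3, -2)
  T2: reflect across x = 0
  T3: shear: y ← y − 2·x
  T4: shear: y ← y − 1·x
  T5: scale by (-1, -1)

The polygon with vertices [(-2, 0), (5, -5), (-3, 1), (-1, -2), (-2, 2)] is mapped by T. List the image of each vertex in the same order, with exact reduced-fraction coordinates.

image vertices: (-5, 17), (2, 1), (-6, 19), (-4, 16), (-5, 15)

T1 translate by (-3, -2): (-2, 0) → (-5, -2); (5, -5) → (2, -7); (-3, 1) → (-6, -1); (-1, -2) → (-4, -4); (-2, 2) → (-5, 0)
T2 reflect across x = 0: (-5, -2) → (5, -2); (2, -7) → (-2, -7); (-6, -1) → (6, -1); (-4, -4) → (4, -4); (-5, 0) → (5, 0)
T3 shear: y ← y − 2·x: (5, -2) → (5, -12); (-2, -7) → (-2, -3); (6, -1) → (6, -13); (4, -4) → (4, -12); (5, 0) → (5, -10)
T4 shear: y ← y − 1·x: (5, -12) → (5, -17); (-2, -3) → (-2, -1); (6, -13) → (6, -19); (4, -12) → (4, -16); (5, -10) → (5, -15)
T5 scale by (-1, -1): (5, -17) → (-5, 17); (-2, -1) → (2, 1); (6, -19) → (-6, 19); (4, -16) → (-4, 16); (5, -15) → (-5, 15)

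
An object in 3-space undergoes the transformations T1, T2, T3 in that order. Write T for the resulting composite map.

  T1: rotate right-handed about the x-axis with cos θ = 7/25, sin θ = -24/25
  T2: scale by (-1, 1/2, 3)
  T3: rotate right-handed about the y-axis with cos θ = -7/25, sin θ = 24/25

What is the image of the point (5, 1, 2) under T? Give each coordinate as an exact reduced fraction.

T(p) = (31/125, 11/10, 642/125)

T1 rotate right-handed about the x-axis with cos θ = 7/25, sin θ = -24/25: (5, 1, 2) → (5, 11/5, -2/5)
T2 scale by (-1, 1/2, 3): (5, 11/5, -2/5) → (-5, 11/10, -6/5)
T3 rotate right-handed about the y-axis with cos θ = -7/25, sin θ = 24/25: (-5, 11/10, -6/5) → (31/125, 11/10, 642/125)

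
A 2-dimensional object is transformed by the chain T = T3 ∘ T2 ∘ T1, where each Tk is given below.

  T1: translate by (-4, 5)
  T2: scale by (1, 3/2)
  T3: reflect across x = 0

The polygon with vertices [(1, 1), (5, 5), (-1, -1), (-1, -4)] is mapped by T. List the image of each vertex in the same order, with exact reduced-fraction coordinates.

image vertices: (3, 9), (-1, 15), (5, 6), (5, 3/2)

T1 translate by (-4, 5): (1, 1) → (-3, 6); (5, 5) → (1, 10); (-1, -1) → (-5, 4); (-1, -4) → (-5, 1)
T2 scale by (1, 3/2): (-3, 6) → (-3, 9); (1, 10) → (1, 15); (-5, 4) → (-5, 6); (-5, 1) → (-5, 3/2)
T3 reflect across x = 0: (-3, 9) → (3, 9); (1, 15) → (-1, 15); (-5, 6) → (5, 6); (-5, 3/2) → (5, 3/2)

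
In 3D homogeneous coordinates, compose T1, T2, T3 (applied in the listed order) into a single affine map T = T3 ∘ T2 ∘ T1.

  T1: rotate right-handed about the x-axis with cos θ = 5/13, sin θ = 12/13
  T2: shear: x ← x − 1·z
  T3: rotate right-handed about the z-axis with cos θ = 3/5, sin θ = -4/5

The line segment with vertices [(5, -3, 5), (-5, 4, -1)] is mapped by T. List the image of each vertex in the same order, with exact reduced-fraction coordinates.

image vertices: (-72/65, -529/65, -11/13), (-196/65, 528/65, 43/13)

T1 rotate right-handed about the x-axis with cos θ = 5/13, sin θ = 12/13: (5, -3, 5) → (5, -75/13, -11/13); (-5, 4, -1) → (-5, 32/13, 43/13)
T2 shear: x ← x − 1·z: (5, -75/13, -11/13) → (76/13, -75/13, -11/13); (-5, 32/13, 43/13) → (-108/13, 32/13, 43/13)
T3 rotate right-handed about the z-axis with cos θ = 3/5, sin θ = -4/5: (76/13, -75/13, -11/13) → (-72/65, -529/65, -11/13); (-108/13, 32/13, 43/13) → (-196/65, 528/65, 43/13)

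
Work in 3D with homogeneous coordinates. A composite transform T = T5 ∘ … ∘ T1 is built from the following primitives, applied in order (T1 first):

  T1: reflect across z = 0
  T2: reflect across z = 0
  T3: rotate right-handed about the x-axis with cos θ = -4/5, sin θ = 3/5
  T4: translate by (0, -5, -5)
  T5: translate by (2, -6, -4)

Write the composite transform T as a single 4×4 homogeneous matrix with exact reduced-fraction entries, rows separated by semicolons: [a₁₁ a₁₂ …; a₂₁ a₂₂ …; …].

T1 = [1 0 0 0; 0 1 0 0; 0 0 -1 0; 0 0 0 1]
T2·T1 = [1 0 0 0; 0 1 0 0; 0 0 1 0; 0 0 0 1]
T3·…·T1 = [1 0 0 0; 0 -4/5 -3/5 0; 0 3/5 -4/5 0; 0 0 0 1]
T4·…·T1 = [1 0 0 0; 0 -4/5 -3/5 -5; 0 3/5 -4/5 -5; 0 0 0 1]
T5·…·T1 = [1 0 0 2; 0 -4/5 -3/5 -11; 0 3/5 -4/5 -9; 0 0 0 1]

T = [1 0 0 2; 0 -4/5 -3/5 -11; 0 3/5 -4/5 -9; 0 0 0 1]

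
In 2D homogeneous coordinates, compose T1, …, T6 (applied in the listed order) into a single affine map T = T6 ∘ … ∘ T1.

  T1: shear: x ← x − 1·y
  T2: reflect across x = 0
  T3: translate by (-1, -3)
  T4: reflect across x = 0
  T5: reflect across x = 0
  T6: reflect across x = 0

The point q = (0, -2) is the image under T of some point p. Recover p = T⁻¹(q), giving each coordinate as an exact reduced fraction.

T1 = [1 -1 0; 0 1 0; 0 0 1]
T2·T1 = [-1 1 0; 0 1 0; 0 0 1]
T3·…·T1 = [-1 1 -1; 0 1 -3; 0 0 1]
T4·…·T1 = [1 -1 1; 0 1 -3; 0 0 1]
T5·…·T1 = [-1 1 -1; 0 1 -3; 0 0 1]
T6·…·T1 = [1 -1 1; 0 1 -3; 0 0 1]
det M = 1; M⁻¹ = [1 1 2; 0 1 3; 0 0 1]
M⁻¹ · (0, -2)ᵀ = (0, 1)ᵀ

p = (0, 1)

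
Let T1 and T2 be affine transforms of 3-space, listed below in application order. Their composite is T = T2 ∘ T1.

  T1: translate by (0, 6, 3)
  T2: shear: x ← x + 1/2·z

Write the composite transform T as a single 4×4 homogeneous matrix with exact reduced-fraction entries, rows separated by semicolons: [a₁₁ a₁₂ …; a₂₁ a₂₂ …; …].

T1 = [1 0 0 0; 0 1 0 6; 0 0 1 3; 0 0 0 1]
T2·T1 = [1 0 1/2 3/2; 0 1 0 6; 0 0 1 3; 0 0 0 1]

T = [1 0 1/2 3/2; 0 1 0 6; 0 0 1 3; 0 0 0 1]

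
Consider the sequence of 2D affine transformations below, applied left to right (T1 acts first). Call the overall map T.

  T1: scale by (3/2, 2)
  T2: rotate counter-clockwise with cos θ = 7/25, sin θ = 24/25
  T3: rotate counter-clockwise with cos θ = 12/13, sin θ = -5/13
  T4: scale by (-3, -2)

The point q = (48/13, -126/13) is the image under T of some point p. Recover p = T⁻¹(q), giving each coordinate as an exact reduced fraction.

T1 = [3/2 0 0; 0 2 0; 0 0 1]
T2·T1 = [21/50 -48/25 0; 36/25 14/25 0; 0 0 1]
T3·…·T1 = [306/325 -506/325 0; 759/650 408/325 0; 0 0 1]
T4·…·T1 = [-918/325 1518/325 0; -759/325 -816/325 0; 0 0 1]
det M = 18; M⁻¹ = [-136/975 -253/975 0; 253/1950 -51/325 0; 0 0 1]
M⁻¹ · (48/13, -126/13)ᵀ = (2, 2)ᵀ

p = (2, 2)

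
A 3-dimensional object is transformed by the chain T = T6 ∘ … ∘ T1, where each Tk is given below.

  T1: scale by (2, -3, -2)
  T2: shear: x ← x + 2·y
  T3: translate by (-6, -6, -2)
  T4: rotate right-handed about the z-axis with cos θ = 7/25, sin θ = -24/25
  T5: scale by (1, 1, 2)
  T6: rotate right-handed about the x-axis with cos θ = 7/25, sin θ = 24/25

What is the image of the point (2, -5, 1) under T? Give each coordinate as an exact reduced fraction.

T(p) = (412/25, 537/625, -16016/625)

T1 scale by (2, -3, -2): (2, -5, 1) → (4, 15, -2)
T2 shear: x ← x + 2·y: (4, 15, -2) → (34, 15, -2)
T3 translate by (-6, -6, -2): (34, 15, -2) → (28, 9, -4)
T4 rotate right-handed about the z-axis with cos θ = 7/25, sin θ = -24/25: (28, 9, -4) → (412/25, -609/25, -4)
T5 scale by (1, 1, 2): (412/25, -609/25, -4) → (412/25, -609/25, -8)
T6 rotate right-handed about the x-axis with cos θ = 7/25, sin θ = 24/25: (412/25, -609/25, -8) → (412/25, 537/625, -16016/625)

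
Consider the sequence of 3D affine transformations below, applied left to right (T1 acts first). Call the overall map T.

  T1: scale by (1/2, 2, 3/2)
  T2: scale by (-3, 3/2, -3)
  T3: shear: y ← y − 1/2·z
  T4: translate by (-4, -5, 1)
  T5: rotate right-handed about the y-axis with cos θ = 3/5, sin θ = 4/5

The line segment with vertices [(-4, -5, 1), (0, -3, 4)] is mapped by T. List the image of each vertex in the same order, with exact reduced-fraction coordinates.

image vertices: (-8/5, -71/4, -37/10), (-16, -5, -7)

T1 scale by (1/2, 2, 3/2): (-4, -5, 1) → (-2, -10, 3/2); (0, -3, 4) → (0, -6, 6)
T2 scale by (-3, 3/2, -3): (-2, -10, 3/2) → (6, -15, -9/2); (0, -6, 6) → (0, -9, -18)
T3 shear: y ← y − 1/2·z: (6, -15, -9/2) → (6, -51/4, -9/2); (0, -9, -18) → (0, 0, -18)
T4 translate by (-4, -5, 1): (6, -51/4, -9/2) → (2, -71/4, -7/2); (0, 0, -18) → (-4, -5, -17)
T5 rotate right-handed about the y-axis with cos θ = 3/5, sin θ = 4/5: (2, -71/4, -7/2) → (-8/5, -71/4, -37/10); (-4, -5, -17) → (-16, -5, -7)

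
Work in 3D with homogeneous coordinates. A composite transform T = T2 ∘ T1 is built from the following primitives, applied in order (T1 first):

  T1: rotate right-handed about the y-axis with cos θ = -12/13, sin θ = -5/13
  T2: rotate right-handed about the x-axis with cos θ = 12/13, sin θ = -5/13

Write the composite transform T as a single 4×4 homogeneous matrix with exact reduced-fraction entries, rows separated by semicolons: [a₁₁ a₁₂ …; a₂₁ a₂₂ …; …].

T = [-12/13 0 -5/13 0; 25/169 12/13 -60/169 0; 60/169 -5/13 -144/169 0; 0 0 0 1]

T1 = [-12/13 0 -5/13 0; 0 1 0 0; 5/13 0 -12/13 0; 0 0 0 1]
T2·T1 = [-12/13 0 -5/13 0; 25/169 12/13 -60/169 0; 60/169 -5/13 -144/169 0; 0 0 0 1]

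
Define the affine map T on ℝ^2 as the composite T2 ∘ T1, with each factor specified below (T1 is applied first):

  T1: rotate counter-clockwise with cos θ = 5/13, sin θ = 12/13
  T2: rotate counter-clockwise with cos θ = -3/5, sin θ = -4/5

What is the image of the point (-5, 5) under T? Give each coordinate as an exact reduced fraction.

T1 rotate counter-clockwise with cos θ = 5/13, sin θ = 12/13: (-5, 5) → (-85/13, -35/13)
T2 rotate counter-clockwise with cos θ = -3/5, sin θ = -4/5: (-85/13, -35/13) → (23/13, 89/13)

T(p) = (23/13, 89/13)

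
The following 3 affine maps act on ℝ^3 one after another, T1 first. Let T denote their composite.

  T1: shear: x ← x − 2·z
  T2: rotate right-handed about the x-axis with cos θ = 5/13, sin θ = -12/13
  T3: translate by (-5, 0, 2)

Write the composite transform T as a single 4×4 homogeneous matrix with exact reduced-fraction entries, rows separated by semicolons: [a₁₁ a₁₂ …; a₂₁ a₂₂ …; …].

T = [1 0 -2 -5; 0 5/13 12/13 0; 0 -12/13 5/13 2; 0 0 0 1]

T1 = [1 0 -2 0; 0 1 0 0; 0 0 1 0; 0 0 0 1]
T2·T1 = [1 0 -2 0; 0 5/13 12/13 0; 0 -12/13 5/13 0; 0 0 0 1]
T3·…·T1 = [1 0 -2 -5; 0 5/13 12/13 0; 0 -12/13 5/13 2; 0 0 0 1]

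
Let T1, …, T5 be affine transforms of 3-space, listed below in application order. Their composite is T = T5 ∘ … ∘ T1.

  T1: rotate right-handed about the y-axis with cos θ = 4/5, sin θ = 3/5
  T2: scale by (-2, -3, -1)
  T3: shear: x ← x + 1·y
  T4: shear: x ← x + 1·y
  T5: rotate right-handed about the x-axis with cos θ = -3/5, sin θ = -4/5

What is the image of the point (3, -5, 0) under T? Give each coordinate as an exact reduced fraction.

T(p) = (126/5, -189/25, -327/25)

T1 rotate right-handed about the y-axis with cos θ = 4/5, sin θ = 3/5: (3, -5, 0) → (12/5, -5, -9/5)
T2 scale by (-2, -3, -1): (12/5, -5, -9/5) → (-24/5, 15, 9/5)
T3 shear: x ← x + 1·y: (-24/5, 15, 9/5) → (51/5, 15, 9/5)
T4 shear: x ← x + 1·y: (51/5, 15, 9/5) → (126/5, 15, 9/5)
T5 rotate right-handed about the x-axis with cos θ = -3/5, sin θ = -4/5: (126/5, 15, 9/5) → (126/5, -189/25, -327/25)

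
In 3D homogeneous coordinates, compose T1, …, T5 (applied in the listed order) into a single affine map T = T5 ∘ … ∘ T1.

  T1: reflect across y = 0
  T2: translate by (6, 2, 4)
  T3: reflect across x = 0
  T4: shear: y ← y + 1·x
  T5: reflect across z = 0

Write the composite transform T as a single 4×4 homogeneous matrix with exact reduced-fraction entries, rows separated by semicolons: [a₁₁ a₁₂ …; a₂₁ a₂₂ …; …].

T1 = [1 0 0 0; 0 -1 0 0; 0 0 1 0; 0 0 0 1]
T2·T1 = [1 0 0 6; 0 -1 0 2; 0 0 1 4; 0 0 0 1]
T3·…·T1 = [-1 0 0 -6; 0 -1 0 2; 0 0 1 4; 0 0 0 1]
T4·…·T1 = [-1 0 0 -6; -1 -1 0 -4; 0 0 1 4; 0 0 0 1]
T5·…·T1 = [-1 0 0 -6; -1 -1 0 -4; 0 0 -1 -4; 0 0 0 1]

T = [-1 0 0 -6; -1 -1 0 -4; 0 0 -1 -4; 0 0 0 1]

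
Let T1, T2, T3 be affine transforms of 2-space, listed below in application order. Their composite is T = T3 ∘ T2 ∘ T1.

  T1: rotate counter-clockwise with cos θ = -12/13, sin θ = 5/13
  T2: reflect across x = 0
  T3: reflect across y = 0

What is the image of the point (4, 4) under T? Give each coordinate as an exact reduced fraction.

T1 rotate counter-clockwise with cos θ = -12/13, sin θ = 5/13: (4, 4) → (-68/13, -28/13)
T2 reflect across x = 0: (-68/13, -28/13) → (68/13, -28/13)
T3 reflect across y = 0: (68/13, -28/13) → (68/13, 28/13)

T(p) = (68/13, 28/13)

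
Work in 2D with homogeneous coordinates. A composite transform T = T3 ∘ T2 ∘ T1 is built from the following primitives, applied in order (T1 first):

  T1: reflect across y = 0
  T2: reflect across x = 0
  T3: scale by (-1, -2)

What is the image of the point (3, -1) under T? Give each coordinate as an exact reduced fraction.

T(p) = (3, -2)

T1 reflect across y = 0: (3, -1) → (3, 1)
T2 reflect across x = 0: (3, 1) → (-3, 1)
T3 scale by (-1, -2): (-3, 1) → (3, -2)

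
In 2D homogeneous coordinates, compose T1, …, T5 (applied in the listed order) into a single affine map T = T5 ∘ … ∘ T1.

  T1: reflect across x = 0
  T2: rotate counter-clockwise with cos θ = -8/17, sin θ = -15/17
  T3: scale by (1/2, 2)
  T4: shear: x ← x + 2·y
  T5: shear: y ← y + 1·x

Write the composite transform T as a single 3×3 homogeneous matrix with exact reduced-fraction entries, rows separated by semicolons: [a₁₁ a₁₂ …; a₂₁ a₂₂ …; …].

T = [64/17 -49/34 0; 94/17 -81/34 0; 0 0 1]

T1 = [-1 0 0; 0 1 0; 0 0 1]
T2·T1 = [8/17 15/17 0; 15/17 -8/17 0; 0 0 1]
T3·…·T1 = [4/17 15/34 0; 30/17 -16/17 0; 0 0 1]
T4·…·T1 = [64/17 -49/34 0; 30/17 -16/17 0; 0 0 1]
T5·…·T1 = [64/17 -49/34 0; 94/17 -81/34 0; 0 0 1]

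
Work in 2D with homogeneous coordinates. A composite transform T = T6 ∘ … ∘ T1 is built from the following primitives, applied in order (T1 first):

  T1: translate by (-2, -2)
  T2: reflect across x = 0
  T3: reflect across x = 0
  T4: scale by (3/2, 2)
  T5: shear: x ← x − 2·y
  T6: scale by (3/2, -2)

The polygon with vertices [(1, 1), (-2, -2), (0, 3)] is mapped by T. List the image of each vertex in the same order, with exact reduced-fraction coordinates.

image vertices: (15/4, 4), (15, 16), (-21/2, -4)

T1 translate by (-2, -2): (1, 1) → (-1, -1); (-2, -2) → (-4, -4); (0, 3) → (-2, 1)
T2 reflect across x = 0: (-1, -1) → (1, -1); (-4, -4) → (4, -4); (-2, 1) → (2, 1)
T3 reflect across x = 0: (1, -1) → (-1, -1); (4, -4) → (-4, -4); (2, 1) → (-2, 1)
T4 scale by (3/2, 2): (-1, -1) → (-3/2, -2); (-4, -4) → (-6, -8); (-2, 1) → (-3, 2)
T5 shear: x ← x − 2·y: (-3/2, -2) → (5/2, -2); (-6, -8) → (10, -8); (-3, 2) → (-7, 2)
T6 scale by (3/2, -2): (5/2, -2) → (15/4, 4); (10, -8) → (15, 16); (-7, 2) → (-21/2, -4)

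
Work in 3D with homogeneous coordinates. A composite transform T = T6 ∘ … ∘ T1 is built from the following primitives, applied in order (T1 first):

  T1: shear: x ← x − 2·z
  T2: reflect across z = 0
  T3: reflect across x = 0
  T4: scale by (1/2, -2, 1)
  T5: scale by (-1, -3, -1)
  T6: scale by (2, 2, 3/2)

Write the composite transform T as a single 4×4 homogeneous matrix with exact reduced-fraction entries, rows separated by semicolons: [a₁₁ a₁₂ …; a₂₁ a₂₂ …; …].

T = [1 0 -2 0; 0 12 0 0; 0 0 3/2 0; 0 0 0 1]

T1 = [1 0 -2 0; 0 1 0 0; 0 0 1 0; 0 0 0 1]
T2·T1 = [1 0 -2 0; 0 1 0 0; 0 0 -1 0; 0 0 0 1]
T3·…·T1 = [-1 0 2 0; 0 1 0 0; 0 0 -1 0; 0 0 0 1]
T4·…·T1 = [-1/2 0 1 0; 0 -2 0 0; 0 0 -1 0; 0 0 0 1]
T5·…·T1 = [1/2 0 -1 0; 0 6 0 0; 0 0 1 0; 0 0 0 1]
T6·…·T1 = [1 0 -2 0; 0 12 0 0; 0 0 3/2 0; 0 0 0 1]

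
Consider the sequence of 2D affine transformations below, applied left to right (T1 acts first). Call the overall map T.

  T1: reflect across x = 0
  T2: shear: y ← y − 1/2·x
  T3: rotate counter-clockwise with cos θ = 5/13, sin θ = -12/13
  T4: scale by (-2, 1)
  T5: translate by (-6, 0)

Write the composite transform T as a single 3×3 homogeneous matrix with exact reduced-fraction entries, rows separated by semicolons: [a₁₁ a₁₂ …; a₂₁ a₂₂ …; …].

T = [-2/13 -24/13 -6; 29/26 5/13 0; 0 0 1]

T1 = [-1 0 0; 0 1 0; 0 0 1]
T2·T1 = [-1 0 0; 1/2 1 0; 0 0 1]
T3·…·T1 = [1/13 12/13 0; 29/26 5/13 0; 0 0 1]
T4·…·T1 = [-2/13 -24/13 0; 29/26 5/13 0; 0 0 1]
T5·…·T1 = [-2/13 -24/13 -6; 29/26 5/13 0; 0 0 1]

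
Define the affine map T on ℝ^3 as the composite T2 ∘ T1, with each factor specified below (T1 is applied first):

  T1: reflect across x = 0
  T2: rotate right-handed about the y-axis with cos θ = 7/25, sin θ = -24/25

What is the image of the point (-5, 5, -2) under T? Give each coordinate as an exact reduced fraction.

T(p) = (83/25, 5, 106/25)

T1 reflect across x = 0: (-5, 5, -2) → (5, 5, -2)
T2 rotate right-handed about the y-axis with cos θ = 7/25, sin θ = -24/25: (5, 5, -2) → (83/25, 5, 106/25)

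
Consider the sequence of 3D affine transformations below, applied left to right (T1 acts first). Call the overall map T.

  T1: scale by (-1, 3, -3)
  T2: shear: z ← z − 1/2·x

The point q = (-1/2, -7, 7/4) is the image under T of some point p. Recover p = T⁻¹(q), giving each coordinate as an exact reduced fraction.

T1 = [-1 0 0 0; 0 3 0 0; 0 0 -3 0; 0 0 0 1]
T2·T1 = [-1 0 0 0; 0 3 0 0; 1/2 0 -3 0; 0 0 0 1]
det M = 9; M⁻¹ = [-1 0 0 0; 0 1/3 0 0; -1/6 0 -1/3 0; 0 0 0 1]
M⁻¹ · (-1/2, -7, 7/4)ᵀ = (1/2, -7/3, -1/2)ᵀ

p = (1/2, -7/3, -1/2)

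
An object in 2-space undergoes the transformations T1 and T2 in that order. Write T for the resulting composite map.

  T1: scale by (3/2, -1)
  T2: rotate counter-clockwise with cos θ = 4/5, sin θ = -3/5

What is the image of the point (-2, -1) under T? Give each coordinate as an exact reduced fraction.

T1 scale by (3/2, -1): (-2, -1) → (-3, 1)
T2 rotate counter-clockwise with cos θ = 4/5, sin θ = -3/5: (-3, 1) → (-9/5, 13/5)

T(p) = (-9/5, 13/5)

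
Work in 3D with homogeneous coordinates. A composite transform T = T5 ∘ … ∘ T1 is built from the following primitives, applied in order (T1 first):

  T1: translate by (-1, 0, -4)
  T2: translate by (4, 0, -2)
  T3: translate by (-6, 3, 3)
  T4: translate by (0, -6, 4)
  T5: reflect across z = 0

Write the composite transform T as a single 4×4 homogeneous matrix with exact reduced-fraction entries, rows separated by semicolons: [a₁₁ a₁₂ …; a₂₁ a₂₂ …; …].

T1 = [1 0 0 -1; 0 1 0 0; 0 0 1 -4; 0 0 0 1]
T2·T1 = [1 0 0 3; 0 1 0 0; 0 0 1 -6; 0 0 0 1]
T3·…·T1 = [1 0 0 -3; 0 1 0 3; 0 0 1 -3; 0 0 0 1]
T4·…·T1 = [1 0 0 -3; 0 1 0 -3; 0 0 1 1; 0 0 0 1]
T5·…·T1 = [1 0 0 -3; 0 1 0 -3; 0 0 -1 -1; 0 0 0 1]

T = [1 0 0 -3; 0 1 0 -3; 0 0 -1 -1; 0 0 0 1]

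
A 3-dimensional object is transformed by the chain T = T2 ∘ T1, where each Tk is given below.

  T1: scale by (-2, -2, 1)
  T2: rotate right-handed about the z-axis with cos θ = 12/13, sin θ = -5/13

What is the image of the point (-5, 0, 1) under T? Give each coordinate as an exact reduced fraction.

T1 scale by (-2, -2, 1): (-5, 0, 1) → (10, 0, 1)
T2 rotate right-handed about the z-axis with cos θ = 12/13, sin θ = -5/13: (10, 0, 1) → (120/13, -50/13, 1)

T(p) = (120/13, -50/13, 1)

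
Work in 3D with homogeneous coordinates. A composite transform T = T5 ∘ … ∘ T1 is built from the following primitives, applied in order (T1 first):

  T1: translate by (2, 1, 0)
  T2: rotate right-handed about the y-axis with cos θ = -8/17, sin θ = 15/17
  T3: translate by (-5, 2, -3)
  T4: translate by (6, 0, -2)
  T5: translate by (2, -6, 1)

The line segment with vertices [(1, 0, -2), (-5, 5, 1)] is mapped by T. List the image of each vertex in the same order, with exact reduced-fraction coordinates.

image vertices: (-3/17, -3, -97/17), (90/17, 2, -31/17)

T1 translate by (2, 1, 0): (1, 0, -2) → (3, 1, -2); (-5, 5, 1) → (-3, 6, 1)
T2 rotate right-handed about the y-axis with cos θ = -8/17, sin θ = 15/17: (3, 1, -2) → (-54/17, 1, -29/17); (-3, 6, 1) → (39/17, 6, 37/17)
T3 translate by (-5, 2, -3): (-54/17, 1, -29/17) → (-139/17, 3, -80/17); (39/17, 6, 37/17) → (-46/17, 8, -14/17)
T4 translate by (6, 0, -2): (-139/17, 3, -80/17) → (-37/17, 3, -114/17); (-46/17, 8, -14/17) → (56/17, 8, -48/17)
T5 translate by (2, -6, 1): (-37/17, 3, -114/17) → (-3/17, -3, -97/17); (56/17, 8, -48/17) → (90/17, 2, -31/17)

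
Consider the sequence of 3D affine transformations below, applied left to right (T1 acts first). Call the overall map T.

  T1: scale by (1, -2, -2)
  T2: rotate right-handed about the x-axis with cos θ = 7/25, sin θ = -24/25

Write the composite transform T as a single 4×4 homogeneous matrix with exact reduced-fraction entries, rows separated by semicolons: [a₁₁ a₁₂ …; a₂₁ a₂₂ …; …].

T = [1 0 0 0; 0 -14/25 -48/25 0; 0 48/25 -14/25 0; 0 0 0 1]

T1 = [1 0 0 0; 0 -2 0 0; 0 0 -2 0; 0 0 0 1]
T2·T1 = [1 0 0 0; 0 -14/25 -48/25 0; 0 48/25 -14/25 0; 0 0 0 1]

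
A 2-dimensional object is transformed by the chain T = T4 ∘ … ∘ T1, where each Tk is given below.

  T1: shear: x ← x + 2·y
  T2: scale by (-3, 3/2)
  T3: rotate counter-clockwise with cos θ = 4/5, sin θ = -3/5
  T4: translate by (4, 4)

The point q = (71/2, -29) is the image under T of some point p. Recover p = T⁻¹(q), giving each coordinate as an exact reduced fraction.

p = (-5, -5)

T1 = [1 2 0; 0 1 0; 0 0 1]
T2·T1 = [-3 -6 0; 0 3/2 0; 0 0 1]
T3·…·T1 = [-12/5 -39/10 0; 9/5 24/5 0; 0 0 1]
T4·…·T1 = [-12/5 -39/10 4; 9/5 24/5 4; 0 0 1]
det M = -9/2; M⁻¹ = [-16/15 -13/15 116/15; 2/5 8/15 -56/15; 0 0 1]
M⁻¹ · (71/2, -29)ᵀ = (-5, -5)ᵀ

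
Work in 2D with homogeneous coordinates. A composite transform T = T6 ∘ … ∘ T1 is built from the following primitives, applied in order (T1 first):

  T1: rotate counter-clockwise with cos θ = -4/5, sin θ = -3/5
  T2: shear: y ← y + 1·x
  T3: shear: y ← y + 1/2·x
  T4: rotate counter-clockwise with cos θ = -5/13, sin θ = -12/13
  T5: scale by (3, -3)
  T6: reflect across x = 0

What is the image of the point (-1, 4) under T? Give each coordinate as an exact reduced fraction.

T1 rotate counter-clockwise with cos θ = -4/5, sin θ = -3/5: (-1, 4) → (16/5, -13/5)
T2 shear: y ← y + 1·x: (16/5, -13/5) → (16/5, 3/5)
T3 shear: y ← y + 1/2·x: (16/5, 3/5) → (16/5, 11/5)
T4 rotate counter-clockwise with cos θ = -5/13, sin θ = -12/13: (16/5, 11/5) → (4/5, -19/5)
T5 scale by (3, -3): (4/5, -19/5) → (12/5, 57/5)
T6 reflect across x = 0: (12/5, 57/5) → (-12/5, 57/5)

T(p) = (-12/5, 57/5)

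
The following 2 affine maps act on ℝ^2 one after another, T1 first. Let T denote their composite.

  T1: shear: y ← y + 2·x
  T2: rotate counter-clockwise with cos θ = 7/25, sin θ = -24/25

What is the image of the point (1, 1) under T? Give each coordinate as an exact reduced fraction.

T(p) = (79/25, -3/25)

T1 shear: y ← y + 2·x: (1, 1) → (1, 3)
T2 rotate counter-clockwise with cos θ = 7/25, sin θ = -24/25: (1, 3) → (79/25, -3/25)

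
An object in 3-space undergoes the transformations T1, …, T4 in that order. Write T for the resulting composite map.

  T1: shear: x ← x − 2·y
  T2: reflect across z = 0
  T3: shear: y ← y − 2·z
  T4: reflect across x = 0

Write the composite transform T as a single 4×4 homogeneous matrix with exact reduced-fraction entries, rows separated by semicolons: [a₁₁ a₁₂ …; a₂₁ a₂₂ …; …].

T1 = [1 -2 0 0; 0 1 0 0; 0 0 1 0; 0 0 0 1]
T2·T1 = [1 -2 0 0; 0 1 0 0; 0 0 -1 0; 0 0 0 1]
T3·…·T1 = [1 -2 0 0; 0 1 2 0; 0 0 -1 0; 0 0 0 1]
T4·…·T1 = [-1 2 0 0; 0 1 2 0; 0 0 -1 0; 0 0 0 1]

T = [-1 2 0 0; 0 1 2 0; 0 0 -1 0; 0 0 0 1]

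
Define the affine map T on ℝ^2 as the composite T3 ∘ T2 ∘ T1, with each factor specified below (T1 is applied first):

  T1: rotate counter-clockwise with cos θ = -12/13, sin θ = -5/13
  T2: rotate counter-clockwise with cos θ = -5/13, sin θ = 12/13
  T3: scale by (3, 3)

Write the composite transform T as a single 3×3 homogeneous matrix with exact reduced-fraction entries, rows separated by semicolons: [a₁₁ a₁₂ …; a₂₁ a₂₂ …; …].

T1 = [-12/13 5/13 0; -5/13 -12/13 0; 0 0 1]
T2·T1 = [120/169 119/169 0; -119/169 120/169 0; 0 0 1]
T3·…·T1 = [360/169 357/169 0; -357/169 360/169 0; 0 0 1]

T = [360/169 357/169 0; -357/169 360/169 0; 0 0 1]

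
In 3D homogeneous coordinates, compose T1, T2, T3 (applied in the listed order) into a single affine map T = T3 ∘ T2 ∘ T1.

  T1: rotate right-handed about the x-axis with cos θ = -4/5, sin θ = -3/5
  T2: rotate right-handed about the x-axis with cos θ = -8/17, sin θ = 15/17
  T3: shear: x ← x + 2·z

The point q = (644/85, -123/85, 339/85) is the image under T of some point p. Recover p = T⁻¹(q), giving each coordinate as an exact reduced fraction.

p = (-2/5, -3, 3)

T1 = [1 0 0 0; 0 -4/5 3/5 0; 0 -3/5 -4/5 0; 0 0 0 1]
T2·T1 = [1 0 0 0; 0 77/85 36/85 0; 0 -36/85 77/85 0; 0 0 0 1]
T3·…·T1 = [1 -72/85 154/85 0; 0 77/85 36/85 0; 0 -36/85 77/85 0; 0 0 0 1]
det M = 1; M⁻¹ = [1 0 -2 0; 0 77/85 -36/85 0; 0 36/85 77/85 0; 0 0 0 1]
M⁻¹ · (644/85, -123/85, 339/85)ᵀ = (-2/5, -3, 3)ᵀ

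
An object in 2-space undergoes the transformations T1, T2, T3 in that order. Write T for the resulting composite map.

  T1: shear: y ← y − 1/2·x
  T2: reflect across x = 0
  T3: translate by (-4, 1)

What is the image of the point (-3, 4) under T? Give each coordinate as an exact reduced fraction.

T1 shear: y ← y − 1/2·x: (-3, 4) → (-3, 11/2)
T2 reflect across x = 0: (-3, 11/2) → (3, 11/2)
T3 translate by (-4, 1): (3, 11/2) → (-1, 13/2)

T(p) = (-1, 13/2)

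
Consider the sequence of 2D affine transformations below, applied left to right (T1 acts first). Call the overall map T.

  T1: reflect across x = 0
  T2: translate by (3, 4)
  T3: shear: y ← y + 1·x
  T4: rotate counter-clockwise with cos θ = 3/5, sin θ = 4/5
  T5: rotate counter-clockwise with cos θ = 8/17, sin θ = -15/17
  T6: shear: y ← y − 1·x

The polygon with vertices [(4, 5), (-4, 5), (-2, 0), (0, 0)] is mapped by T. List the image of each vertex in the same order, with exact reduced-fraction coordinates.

image vertices: (4/17, 133/17), (796/85, 457/85), (537/85, 154/85), (343/85, 206/85)

T1 reflect across x = 0: (4, 5) → (-4, 5); (-4, 5) → (4, 5); (-2, 0) → (2, 0); (0, 0) → (0, 0)
T2 translate by (3, 4): (-4, 5) → (-1, 9); (4, 5) → (7, 9); (2, 0) → (5, 4); (0, 0) → (3, 4)
T3 shear: y ← y + 1·x: (-1, 9) → (-1, 8); (7, 9) → (7, 16); (5, 4) → (5, 9); (3, 4) → (3, 7)
T4 rotate counter-clockwise with cos θ = 3/5, sin θ = 4/5: (-1, 8) → (-7, 4); (7, 16) → (-43/5, 76/5); (5, 9) → (-21/5, 47/5); (3, 7) → (-19/5, 33/5)
T5 rotate counter-clockwise with cos θ = 8/17, sin θ = -15/17: (-7, 4) → (4/17, 137/17); (-43/5, 76/5) → (796/85, 1253/85); (-21/5, 47/5) → (537/85, 691/85); (-19/5, 33/5) → (343/85, 549/85)
T6 shear: y ← y − 1·x: (4/17, 137/17) → (4/17, 133/17); (796/85, 1253/85) → (796/85, 457/85); (537/85, 691/85) → (537/85, 154/85); (343/85, 549/85) → (343/85, 206/85)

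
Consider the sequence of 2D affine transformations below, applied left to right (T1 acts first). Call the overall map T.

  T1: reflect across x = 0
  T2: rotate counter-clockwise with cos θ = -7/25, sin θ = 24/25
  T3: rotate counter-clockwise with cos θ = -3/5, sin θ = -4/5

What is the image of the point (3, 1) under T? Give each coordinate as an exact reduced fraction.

T(p) = (-307/125, 249/125)

T1 reflect across x = 0: (3, 1) → (-3, 1)
T2 rotate counter-clockwise with cos θ = -7/25, sin θ = 24/25: (-3, 1) → (-3/25, -79/25)
T3 rotate counter-clockwise with cos θ = -3/5, sin θ = -4/5: (-3/25, -79/25) → (-307/125, 249/125)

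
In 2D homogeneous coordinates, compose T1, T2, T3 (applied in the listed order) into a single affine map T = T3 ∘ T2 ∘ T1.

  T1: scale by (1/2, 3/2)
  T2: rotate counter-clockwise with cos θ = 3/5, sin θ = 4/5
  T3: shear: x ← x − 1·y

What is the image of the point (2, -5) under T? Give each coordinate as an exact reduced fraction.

T(p) = (103/10, -37/10)

T1 scale by (1/2, 3/2): (2, -5) → (1, -15/2)
T2 rotate counter-clockwise with cos θ = 3/5, sin θ = 4/5: (1, -15/2) → (33/5, -37/10)
T3 shear: x ← x − 1·y: (33/5, -37/10) → (103/10, -37/10)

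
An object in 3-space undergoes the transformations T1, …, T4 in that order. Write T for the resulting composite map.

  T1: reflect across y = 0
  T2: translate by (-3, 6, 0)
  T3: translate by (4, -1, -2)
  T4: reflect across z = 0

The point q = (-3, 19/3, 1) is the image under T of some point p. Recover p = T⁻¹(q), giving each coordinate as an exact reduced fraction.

p = (-4, -4/3, 1)

T1 = [1 0 0 0; 0 -1 0 0; 0 0 1 0; 0 0 0 1]
T2·T1 = [1 0 0 -3; 0 -1 0 6; 0 0 1 0; 0 0 0 1]
T3·…·T1 = [1 0 0 1; 0 -1 0 5; 0 0 1 -2; 0 0 0 1]
T4·…·T1 = [1 0 0 1; 0 -1 0 5; 0 0 -1 2; 0 0 0 1]
det M = 1; M⁻¹ = [1 0 0 -1; 0 -1 0 5; 0 0 -1 2; 0 0 0 1]
M⁻¹ · (-3, 19/3, 1)ᵀ = (-4, -4/3, 1)ᵀ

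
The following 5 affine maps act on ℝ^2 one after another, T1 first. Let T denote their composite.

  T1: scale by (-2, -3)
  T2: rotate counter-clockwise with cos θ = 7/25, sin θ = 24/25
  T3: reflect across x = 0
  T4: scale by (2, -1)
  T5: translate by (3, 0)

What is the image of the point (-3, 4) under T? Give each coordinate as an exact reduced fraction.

T(p) = (-117/5, -12/5)

T1 scale by (-2, -3): (-3, 4) → (6, -12)
T2 rotate counter-clockwise with cos θ = 7/25, sin θ = 24/25: (6, -12) → (66/5, 12/5)
T3 reflect across x = 0: (66/5, 12/5) → (-66/5, 12/5)
T4 scale by (2, -1): (-66/5, 12/5) → (-132/5, -12/5)
T5 translate by (3, 0): (-132/5, -12/5) → (-117/5, -12/5)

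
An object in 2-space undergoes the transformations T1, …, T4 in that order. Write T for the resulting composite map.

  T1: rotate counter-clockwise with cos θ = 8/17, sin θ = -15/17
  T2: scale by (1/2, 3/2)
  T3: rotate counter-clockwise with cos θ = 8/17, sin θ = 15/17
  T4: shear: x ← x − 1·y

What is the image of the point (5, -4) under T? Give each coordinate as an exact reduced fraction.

T1 rotate counter-clockwise with cos θ = 8/17, sin θ = -15/17: (5, -4) → (-20/17, -107/17)
T2 scale by (1/2, 3/2): (-20/17, -107/17) → (-10/17, -321/34)
T3 rotate counter-clockwise with cos θ = 8/17, sin θ = 15/17: (-10/17, -321/34) → (4655/578, -1434/289)
T4 shear: x ← x − 1·y: (4655/578, -1434/289) → (7523/578, -1434/289)

T(p) = (7523/578, -1434/289)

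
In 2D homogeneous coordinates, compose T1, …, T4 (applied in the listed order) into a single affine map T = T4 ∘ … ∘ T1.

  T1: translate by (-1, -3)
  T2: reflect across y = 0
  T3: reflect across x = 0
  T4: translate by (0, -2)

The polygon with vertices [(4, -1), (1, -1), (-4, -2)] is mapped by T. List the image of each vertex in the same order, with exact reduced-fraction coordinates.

image vertices: (-3, 2), (0, 2), (5, 3)

T1 translate by (-1, -3): (4, -1) → (3, -4); (1, -1) → (0, -4); (-4, -2) → (-5, -5)
T2 reflect across y = 0: (3, -4) → (3, 4); (0, -4) → (0, 4); (-5, -5) → (-5, 5)
T3 reflect across x = 0: (3, 4) → (-3, 4); (0, 4) → (0, 4); (-5, 5) → (5, 5)
T4 translate by (0, -2): (-3, 4) → (-3, 2); (0, 4) → (0, 2); (5, 5) → (5, 3)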